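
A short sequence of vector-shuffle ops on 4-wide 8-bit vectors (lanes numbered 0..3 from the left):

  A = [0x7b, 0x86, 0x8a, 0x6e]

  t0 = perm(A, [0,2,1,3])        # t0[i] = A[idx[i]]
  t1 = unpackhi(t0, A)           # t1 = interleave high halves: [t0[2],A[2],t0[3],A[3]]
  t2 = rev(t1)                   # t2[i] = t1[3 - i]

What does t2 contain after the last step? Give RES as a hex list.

→ t0 |7b|8a|86|6e|
→ t1 |86|8a|6e|6e|
→ t2 |6e|6e|8a|86|

RES = [0x6e, 0x6e, 0x8a, 0x86]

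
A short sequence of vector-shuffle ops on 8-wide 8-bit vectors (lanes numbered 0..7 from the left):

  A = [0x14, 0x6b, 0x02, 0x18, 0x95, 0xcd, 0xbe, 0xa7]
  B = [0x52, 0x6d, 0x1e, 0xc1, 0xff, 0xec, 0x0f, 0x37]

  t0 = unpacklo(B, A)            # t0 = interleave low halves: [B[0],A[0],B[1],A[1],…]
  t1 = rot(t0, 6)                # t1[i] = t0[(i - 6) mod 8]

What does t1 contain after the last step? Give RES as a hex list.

RES = [ 0x6d  0x6b  0x1e  0x02  0xc1  0x18  0x52  0x14 ]

  t0: 52 14 6d 6b 1e 02 c1 18
  t1: 6d 6b 1e 02 c1 18 52 14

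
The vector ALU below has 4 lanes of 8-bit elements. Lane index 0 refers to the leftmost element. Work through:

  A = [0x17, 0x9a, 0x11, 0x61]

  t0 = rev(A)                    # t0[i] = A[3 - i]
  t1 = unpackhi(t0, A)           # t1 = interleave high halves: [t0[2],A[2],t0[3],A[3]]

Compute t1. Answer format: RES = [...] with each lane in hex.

→ t0 |61|11|9a|17|
→ t1 |9a|11|17|61|

RES = [ 0x9a  0x11  0x17  0x61 ]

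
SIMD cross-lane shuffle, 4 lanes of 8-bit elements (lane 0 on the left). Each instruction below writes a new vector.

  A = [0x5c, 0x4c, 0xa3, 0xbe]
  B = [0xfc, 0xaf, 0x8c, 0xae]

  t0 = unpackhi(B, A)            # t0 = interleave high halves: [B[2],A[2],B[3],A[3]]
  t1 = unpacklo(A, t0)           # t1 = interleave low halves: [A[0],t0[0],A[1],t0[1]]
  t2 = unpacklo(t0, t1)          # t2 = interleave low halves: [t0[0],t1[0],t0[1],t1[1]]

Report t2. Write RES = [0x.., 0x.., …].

t0 = [0x8c, 0xa3, 0xae, 0xbe]
t1 = [0x5c, 0x8c, 0x4c, 0xa3]
t2 = [0x8c, 0x5c, 0xa3, 0x8c]

RES = [ 0x8c  0x5c  0xa3  0x8c ]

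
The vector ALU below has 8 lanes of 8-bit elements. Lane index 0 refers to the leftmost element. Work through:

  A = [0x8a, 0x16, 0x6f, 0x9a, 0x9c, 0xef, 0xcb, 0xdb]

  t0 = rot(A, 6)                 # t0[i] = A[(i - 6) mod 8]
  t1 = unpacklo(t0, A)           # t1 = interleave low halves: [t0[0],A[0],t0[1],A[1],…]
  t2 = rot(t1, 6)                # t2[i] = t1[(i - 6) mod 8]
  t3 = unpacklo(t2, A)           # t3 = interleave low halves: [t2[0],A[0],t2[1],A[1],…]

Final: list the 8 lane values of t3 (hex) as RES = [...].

RES = [ 0x9a  0x8a  0x16  0x16  0x9c  0x6f  0x6f  0x9a ]

→ t0 |6f|9a|9c|ef|cb|db|8a|16|
→ t1 |6f|8a|9a|16|9c|6f|ef|9a|
→ t2 |9a|16|9c|6f|ef|9a|6f|8a|
→ t3 |9a|8a|16|16|9c|6f|6f|9a|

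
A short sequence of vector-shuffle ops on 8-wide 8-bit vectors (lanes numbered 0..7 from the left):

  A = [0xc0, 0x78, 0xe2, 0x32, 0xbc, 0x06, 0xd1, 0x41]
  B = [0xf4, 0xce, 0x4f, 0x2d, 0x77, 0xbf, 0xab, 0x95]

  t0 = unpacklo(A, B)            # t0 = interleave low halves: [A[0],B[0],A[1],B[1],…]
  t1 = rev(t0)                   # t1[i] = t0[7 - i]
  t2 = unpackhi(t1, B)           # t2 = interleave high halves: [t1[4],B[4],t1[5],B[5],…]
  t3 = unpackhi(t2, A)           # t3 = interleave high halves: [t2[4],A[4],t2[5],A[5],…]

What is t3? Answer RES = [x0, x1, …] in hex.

RES = [0xf4, 0xbc, 0xab, 0x06, 0xc0, 0xd1, 0x95, 0x41]

  t0: c0 f4 78 ce e2 4f 32 2d
  t1: 2d 32 4f e2 ce 78 f4 c0
  t2: ce 77 78 bf f4 ab c0 95
  t3: f4 bc ab 06 c0 d1 95 41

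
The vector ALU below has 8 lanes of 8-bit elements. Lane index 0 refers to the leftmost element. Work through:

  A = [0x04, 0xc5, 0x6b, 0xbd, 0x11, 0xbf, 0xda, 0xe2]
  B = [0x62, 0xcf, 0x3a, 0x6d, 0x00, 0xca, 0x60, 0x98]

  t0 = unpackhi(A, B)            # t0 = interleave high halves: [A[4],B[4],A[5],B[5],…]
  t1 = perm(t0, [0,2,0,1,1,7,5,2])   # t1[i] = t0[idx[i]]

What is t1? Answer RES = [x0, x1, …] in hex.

RES = [0x11, 0xbf, 0x11, 0x00, 0x00, 0x98, 0x60, 0xbf]

  t0: 11 00 bf ca da 60 e2 98
  t1: 11 bf 11 00 00 98 60 bf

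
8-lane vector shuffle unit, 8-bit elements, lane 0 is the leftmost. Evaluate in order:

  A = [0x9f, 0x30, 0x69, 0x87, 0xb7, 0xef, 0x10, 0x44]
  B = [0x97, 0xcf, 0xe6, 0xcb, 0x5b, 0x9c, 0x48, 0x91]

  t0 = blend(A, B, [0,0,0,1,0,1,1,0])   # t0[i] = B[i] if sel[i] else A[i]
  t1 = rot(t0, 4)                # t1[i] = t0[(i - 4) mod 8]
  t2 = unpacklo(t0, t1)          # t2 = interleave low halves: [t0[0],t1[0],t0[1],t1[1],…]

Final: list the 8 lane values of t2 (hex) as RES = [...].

RES = [ 0x9f  0xb7  0x30  0x9c  0x69  0x48  0xcb  0x44 ]

→ t0 |9f|30|69|cb|b7|9c|48|44|
→ t1 |b7|9c|48|44|9f|30|69|cb|
→ t2 |9f|b7|30|9c|69|48|cb|44|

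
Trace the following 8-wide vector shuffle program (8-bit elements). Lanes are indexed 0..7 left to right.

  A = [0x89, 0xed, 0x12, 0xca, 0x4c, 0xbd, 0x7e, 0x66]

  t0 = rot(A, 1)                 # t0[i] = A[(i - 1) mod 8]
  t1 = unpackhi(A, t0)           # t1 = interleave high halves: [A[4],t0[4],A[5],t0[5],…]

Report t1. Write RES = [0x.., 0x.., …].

→ t0 |66|89|ed|12|ca|4c|bd|7e|
→ t1 |4c|ca|bd|4c|7e|bd|66|7e|

RES = [ 0x4c  0xca  0xbd  0x4c  0x7e  0xbd  0x66  0x7e ]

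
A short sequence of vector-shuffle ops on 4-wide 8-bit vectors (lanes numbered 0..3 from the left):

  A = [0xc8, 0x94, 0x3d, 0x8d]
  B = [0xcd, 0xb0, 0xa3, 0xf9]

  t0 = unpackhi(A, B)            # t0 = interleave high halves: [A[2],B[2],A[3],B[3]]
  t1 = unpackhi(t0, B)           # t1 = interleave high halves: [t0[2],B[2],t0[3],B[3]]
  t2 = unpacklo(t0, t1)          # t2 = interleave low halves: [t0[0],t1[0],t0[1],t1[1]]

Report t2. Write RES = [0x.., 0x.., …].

RES = [ 0x3d  0x8d  0xa3  0xa3 ]

  t0: 3d a3 8d f9
  t1: 8d a3 f9 f9
  t2: 3d 8d a3 a3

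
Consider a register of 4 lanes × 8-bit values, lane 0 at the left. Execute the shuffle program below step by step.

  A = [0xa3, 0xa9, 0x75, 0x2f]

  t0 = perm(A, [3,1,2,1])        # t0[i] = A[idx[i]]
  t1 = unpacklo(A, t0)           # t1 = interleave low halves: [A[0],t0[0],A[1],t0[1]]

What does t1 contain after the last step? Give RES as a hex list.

RES = [0xa3, 0x2f, 0xa9, 0xa9]

t0 = [0x2f, 0xa9, 0x75, 0xa9]
t1 = [0xa3, 0x2f, 0xa9, 0xa9]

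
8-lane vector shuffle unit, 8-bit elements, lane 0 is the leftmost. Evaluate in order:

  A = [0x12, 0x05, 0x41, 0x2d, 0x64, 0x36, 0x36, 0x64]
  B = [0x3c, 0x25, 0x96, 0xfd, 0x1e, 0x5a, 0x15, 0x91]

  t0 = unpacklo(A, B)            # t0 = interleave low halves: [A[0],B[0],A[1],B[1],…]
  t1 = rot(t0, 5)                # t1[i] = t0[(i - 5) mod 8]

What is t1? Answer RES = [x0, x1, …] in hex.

RES = [ 0x25  0x41  0x96  0x2d  0xfd  0x12  0x3c  0x05 ]

  t0: 12 3c 05 25 41 96 2d fd
  t1: 25 41 96 2d fd 12 3c 05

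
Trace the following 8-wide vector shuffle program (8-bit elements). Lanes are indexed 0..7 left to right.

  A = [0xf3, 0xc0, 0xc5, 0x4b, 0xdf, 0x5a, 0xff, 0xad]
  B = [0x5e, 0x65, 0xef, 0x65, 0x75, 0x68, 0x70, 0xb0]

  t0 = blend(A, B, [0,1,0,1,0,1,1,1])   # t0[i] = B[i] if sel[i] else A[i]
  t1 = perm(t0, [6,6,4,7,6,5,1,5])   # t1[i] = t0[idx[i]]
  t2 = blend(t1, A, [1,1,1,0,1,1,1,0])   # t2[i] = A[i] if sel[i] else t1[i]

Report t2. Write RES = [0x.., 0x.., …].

→ t0 |f3|65|c5|65|df|68|70|b0|
→ t1 |70|70|df|b0|70|68|65|68|
→ t2 |f3|c0|c5|b0|df|5a|ff|68|

RES = [0xf3, 0xc0, 0xc5, 0xb0, 0xdf, 0x5a, 0xff, 0x68]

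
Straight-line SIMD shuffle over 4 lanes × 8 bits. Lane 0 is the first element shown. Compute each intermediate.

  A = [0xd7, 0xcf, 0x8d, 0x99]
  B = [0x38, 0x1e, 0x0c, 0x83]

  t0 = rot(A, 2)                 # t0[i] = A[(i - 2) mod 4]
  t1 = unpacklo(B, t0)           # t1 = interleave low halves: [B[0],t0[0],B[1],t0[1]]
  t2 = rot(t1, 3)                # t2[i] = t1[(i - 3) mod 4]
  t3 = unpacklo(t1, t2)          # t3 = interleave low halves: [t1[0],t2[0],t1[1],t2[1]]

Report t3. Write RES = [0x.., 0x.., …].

RES = [0x38, 0x8d, 0x8d, 0x1e]

  t0: 8d 99 d7 cf
  t1: 38 8d 1e 99
  t2: 8d 1e 99 38
  t3: 38 8d 8d 1e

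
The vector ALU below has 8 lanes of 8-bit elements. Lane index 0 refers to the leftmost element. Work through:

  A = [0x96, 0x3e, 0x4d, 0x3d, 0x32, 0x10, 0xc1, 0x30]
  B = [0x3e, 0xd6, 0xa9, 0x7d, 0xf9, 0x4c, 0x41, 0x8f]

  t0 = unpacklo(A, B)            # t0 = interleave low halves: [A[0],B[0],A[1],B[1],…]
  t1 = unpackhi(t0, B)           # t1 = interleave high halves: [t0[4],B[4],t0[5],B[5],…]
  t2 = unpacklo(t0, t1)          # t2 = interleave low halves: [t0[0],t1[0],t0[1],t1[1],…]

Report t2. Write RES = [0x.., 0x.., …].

→ t0 |96|3e|3e|d6|4d|a9|3d|7d|
→ t1 |4d|f9|a9|4c|3d|41|7d|8f|
→ t2 |96|4d|3e|f9|3e|a9|d6|4c|

RES = [ 0x96  0x4d  0x3e  0xf9  0x3e  0xa9  0xd6  0x4c ]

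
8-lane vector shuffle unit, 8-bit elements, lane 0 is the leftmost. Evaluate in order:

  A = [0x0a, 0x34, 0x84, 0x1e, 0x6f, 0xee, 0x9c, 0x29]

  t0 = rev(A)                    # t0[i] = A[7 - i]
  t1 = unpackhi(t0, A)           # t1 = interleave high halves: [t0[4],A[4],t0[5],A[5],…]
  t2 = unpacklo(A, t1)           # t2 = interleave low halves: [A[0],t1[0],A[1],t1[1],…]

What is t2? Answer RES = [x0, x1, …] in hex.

→ t0 |29|9c|ee|6f|1e|84|34|0a|
→ t1 |1e|6f|84|ee|34|9c|0a|29|
→ t2 |0a|1e|34|6f|84|84|1e|ee|

RES = [0x0a, 0x1e, 0x34, 0x6f, 0x84, 0x84, 0x1e, 0xee]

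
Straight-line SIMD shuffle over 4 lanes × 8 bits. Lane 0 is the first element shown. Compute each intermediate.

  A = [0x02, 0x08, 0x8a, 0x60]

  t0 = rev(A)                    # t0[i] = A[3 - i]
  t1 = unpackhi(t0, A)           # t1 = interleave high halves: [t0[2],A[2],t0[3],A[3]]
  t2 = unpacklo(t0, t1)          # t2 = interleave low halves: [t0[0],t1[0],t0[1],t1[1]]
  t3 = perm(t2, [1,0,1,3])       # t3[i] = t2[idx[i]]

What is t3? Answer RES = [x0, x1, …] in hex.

t0 = [0x60, 0x8a, 0x08, 0x02]
t1 = [0x08, 0x8a, 0x02, 0x60]
t2 = [0x60, 0x08, 0x8a, 0x8a]
t3 = [0x08, 0x60, 0x08, 0x8a]

RES = [0x08, 0x60, 0x08, 0x8a]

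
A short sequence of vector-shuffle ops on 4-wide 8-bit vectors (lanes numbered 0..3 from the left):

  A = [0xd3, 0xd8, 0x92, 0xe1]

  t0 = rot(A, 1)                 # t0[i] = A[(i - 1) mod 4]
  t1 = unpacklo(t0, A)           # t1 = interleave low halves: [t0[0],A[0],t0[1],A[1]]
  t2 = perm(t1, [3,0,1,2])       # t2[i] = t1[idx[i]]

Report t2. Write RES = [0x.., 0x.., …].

  t0: e1 d3 d8 92
  t1: e1 d3 d3 d8
  t2: d8 e1 d3 d3

RES = [0xd8, 0xe1, 0xd3, 0xd3]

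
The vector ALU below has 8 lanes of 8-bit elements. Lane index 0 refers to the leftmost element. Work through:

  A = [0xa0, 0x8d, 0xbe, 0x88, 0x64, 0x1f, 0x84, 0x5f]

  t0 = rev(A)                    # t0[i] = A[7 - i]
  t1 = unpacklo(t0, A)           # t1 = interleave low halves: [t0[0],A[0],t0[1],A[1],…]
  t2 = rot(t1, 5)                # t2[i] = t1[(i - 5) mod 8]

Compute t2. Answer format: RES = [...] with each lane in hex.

  t0: 5f 84 1f 64 88 be 8d a0
  t1: 5f a0 84 8d 1f be 64 88
  t2: 8d 1f be 64 88 5f a0 84

RES = [ 0x8d  0x1f  0xbe  0x64  0x88  0x5f  0xa0  0x84 ]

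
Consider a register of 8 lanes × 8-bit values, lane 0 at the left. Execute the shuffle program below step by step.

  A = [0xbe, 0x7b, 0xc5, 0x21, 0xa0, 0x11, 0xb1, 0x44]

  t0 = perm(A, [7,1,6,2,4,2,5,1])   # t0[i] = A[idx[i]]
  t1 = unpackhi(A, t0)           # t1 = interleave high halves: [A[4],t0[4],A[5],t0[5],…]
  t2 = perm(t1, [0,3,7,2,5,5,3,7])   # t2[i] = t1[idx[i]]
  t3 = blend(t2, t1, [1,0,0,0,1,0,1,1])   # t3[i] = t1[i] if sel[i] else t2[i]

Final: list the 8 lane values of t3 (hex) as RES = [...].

RES = [ 0xa0  0xc5  0x7b  0x11  0xb1  0x11  0x44  0x7b ]

t0 = [0x44, 0x7b, 0xb1, 0xc5, 0xa0, 0xc5, 0x11, 0x7b]
t1 = [0xa0, 0xa0, 0x11, 0xc5, 0xb1, 0x11, 0x44, 0x7b]
t2 = [0xa0, 0xc5, 0x7b, 0x11, 0x11, 0x11, 0xc5, 0x7b]
t3 = [0xa0, 0xc5, 0x7b, 0x11, 0xb1, 0x11, 0x44, 0x7b]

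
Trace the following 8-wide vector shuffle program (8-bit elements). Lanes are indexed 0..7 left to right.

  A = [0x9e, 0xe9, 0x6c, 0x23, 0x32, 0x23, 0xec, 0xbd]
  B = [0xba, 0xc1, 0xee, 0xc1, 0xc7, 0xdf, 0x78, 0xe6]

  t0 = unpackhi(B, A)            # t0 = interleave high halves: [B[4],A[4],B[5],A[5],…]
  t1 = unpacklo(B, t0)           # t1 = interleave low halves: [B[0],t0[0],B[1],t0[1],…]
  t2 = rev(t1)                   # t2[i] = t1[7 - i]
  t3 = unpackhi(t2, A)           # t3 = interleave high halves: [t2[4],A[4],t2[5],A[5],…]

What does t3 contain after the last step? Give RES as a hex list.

RES = [ 0x32  0x32  0xc1  0x23  0xc7  0xec  0xba  0xbd ]

  t0: c7 32 df 23 78 ec e6 bd
  t1: ba c7 c1 32 ee df c1 23
  t2: 23 c1 df ee 32 c1 c7 ba
  t3: 32 32 c1 23 c7 ec ba bd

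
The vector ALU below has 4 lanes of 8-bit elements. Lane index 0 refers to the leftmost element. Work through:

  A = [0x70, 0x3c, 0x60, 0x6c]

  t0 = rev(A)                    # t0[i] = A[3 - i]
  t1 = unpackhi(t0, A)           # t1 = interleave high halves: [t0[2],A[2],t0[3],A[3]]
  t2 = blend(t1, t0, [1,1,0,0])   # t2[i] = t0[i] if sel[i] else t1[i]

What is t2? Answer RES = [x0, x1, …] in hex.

→ t0 |6c|60|3c|70|
→ t1 |3c|60|70|6c|
→ t2 |6c|60|70|6c|

RES = [0x6c, 0x60, 0x70, 0x6c]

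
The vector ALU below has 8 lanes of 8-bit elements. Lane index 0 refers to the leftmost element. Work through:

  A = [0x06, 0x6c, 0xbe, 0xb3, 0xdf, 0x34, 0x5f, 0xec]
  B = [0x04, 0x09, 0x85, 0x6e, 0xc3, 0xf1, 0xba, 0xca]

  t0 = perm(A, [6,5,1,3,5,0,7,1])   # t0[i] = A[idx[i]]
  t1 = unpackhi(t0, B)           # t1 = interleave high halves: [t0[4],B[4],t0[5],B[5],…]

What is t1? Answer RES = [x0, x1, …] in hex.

t0 = [0x5f, 0x34, 0x6c, 0xb3, 0x34, 0x06, 0xec, 0x6c]
t1 = [0x34, 0xc3, 0x06, 0xf1, 0xec, 0xba, 0x6c, 0xca]

RES = [0x34, 0xc3, 0x06, 0xf1, 0xec, 0xba, 0x6c, 0xca]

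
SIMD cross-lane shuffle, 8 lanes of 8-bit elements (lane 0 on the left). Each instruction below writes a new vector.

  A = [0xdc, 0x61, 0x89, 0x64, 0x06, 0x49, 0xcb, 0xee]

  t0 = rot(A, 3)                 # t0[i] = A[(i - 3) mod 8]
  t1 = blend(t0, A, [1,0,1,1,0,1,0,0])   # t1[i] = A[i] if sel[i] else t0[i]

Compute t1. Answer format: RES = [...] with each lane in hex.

→ t0 |49|cb|ee|dc|61|89|64|06|
→ t1 |dc|cb|89|64|61|49|64|06|

RES = [ 0xdc  0xcb  0x89  0x64  0x61  0x49  0x64  0x06 ]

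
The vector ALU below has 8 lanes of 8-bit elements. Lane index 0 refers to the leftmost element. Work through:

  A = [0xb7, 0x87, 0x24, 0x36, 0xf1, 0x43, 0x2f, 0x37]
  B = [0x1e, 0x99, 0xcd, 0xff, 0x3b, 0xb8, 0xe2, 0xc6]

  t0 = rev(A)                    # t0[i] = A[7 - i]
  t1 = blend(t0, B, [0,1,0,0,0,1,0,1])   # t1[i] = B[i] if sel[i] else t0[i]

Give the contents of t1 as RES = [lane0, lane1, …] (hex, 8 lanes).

RES = [ 0x37  0x99  0x43  0xf1  0x36  0xb8  0x87  0xc6 ]

→ t0 |37|2f|43|f1|36|24|87|b7|
→ t1 |37|99|43|f1|36|b8|87|c6|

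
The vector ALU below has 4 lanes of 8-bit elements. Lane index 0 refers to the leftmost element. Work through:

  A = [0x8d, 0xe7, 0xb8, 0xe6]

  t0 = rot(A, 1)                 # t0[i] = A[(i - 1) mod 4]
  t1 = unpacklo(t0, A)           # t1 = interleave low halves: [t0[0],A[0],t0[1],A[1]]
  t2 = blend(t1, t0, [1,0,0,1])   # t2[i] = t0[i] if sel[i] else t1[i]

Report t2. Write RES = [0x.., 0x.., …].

t0 = [0xe6, 0x8d, 0xe7, 0xb8]
t1 = [0xe6, 0x8d, 0x8d, 0xe7]
t2 = [0xe6, 0x8d, 0x8d, 0xb8]

RES = [0xe6, 0x8d, 0x8d, 0xb8]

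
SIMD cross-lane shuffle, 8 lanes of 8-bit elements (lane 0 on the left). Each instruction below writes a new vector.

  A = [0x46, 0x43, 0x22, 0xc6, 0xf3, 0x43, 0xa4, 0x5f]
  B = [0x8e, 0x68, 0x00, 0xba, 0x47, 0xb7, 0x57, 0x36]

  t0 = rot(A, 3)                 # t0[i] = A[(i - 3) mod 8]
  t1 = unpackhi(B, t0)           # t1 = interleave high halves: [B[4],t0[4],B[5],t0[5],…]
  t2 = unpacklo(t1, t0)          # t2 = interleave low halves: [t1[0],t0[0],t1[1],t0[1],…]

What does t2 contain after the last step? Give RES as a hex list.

→ t0 |43|a4|5f|46|43|22|c6|f3|
→ t1 |47|43|b7|22|57|c6|36|f3|
→ t2 |47|43|43|a4|b7|5f|22|46|

RES = [ 0x47  0x43  0x43  0xa4  0xb7  0x5f  0x22  0x46 ]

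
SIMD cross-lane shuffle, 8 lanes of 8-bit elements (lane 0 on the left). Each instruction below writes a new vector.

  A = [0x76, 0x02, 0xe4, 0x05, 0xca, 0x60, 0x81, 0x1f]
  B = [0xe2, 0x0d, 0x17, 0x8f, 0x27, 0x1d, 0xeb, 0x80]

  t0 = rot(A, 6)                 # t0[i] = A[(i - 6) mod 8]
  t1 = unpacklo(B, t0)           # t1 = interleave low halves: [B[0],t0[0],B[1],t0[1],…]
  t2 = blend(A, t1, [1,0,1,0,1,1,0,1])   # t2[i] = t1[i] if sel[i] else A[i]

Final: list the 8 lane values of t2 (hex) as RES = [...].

RES = [ 0xe2  0x02  0x0d  0x05  0x17  0xca  0x81  0x60 ]

→ t0 |e4|05|ca|60|81|1f|76|02|
→ t1 |e2|e4|0d|05|17|ca|8f|60|
→ t2 |e2|02|0d|05|17|ca|81|60|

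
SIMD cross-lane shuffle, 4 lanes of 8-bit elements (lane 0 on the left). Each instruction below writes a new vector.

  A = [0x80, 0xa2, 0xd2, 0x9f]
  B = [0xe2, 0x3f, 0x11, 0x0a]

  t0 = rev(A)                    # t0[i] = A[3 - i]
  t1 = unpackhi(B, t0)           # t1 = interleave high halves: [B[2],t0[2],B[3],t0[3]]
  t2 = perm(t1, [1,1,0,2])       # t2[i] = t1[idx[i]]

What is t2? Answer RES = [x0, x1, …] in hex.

RES = [ 0xa2  0xa2  0x11  0x0a ]

→ t0 |9f|d2|a2|80|
→ t1 |11|a2|0a|80|
→ t2 |a2|a2|11|0a|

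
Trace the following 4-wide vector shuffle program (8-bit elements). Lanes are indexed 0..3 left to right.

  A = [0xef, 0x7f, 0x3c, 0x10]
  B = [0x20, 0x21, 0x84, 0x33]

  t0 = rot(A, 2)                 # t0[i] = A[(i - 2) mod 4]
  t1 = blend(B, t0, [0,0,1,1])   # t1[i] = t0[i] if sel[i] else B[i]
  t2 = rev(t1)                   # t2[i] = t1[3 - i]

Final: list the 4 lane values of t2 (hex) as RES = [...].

RES = [ 0x7f  0xef  0x21  0x20 ]

  t0: 3c 10 ef 7f
  t1: 20 21 ef 7f
  t2: 7f ef 21 20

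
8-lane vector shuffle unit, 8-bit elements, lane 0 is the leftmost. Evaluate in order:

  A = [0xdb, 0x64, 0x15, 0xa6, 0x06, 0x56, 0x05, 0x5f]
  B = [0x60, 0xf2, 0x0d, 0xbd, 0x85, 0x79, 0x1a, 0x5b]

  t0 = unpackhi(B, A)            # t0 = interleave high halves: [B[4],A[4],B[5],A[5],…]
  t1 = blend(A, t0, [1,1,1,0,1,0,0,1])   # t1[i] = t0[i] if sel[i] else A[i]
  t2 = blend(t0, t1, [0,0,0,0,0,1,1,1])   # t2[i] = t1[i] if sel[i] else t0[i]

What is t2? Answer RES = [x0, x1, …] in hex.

RES = [ 0x85  0x06  0x79  0x56  0x1a  0x56  0x05  0x5f ]

→ t0 |85|06|79|56|1a|05|5b|5f|
→ t1 |85|06|79|a6|1a|56|05|5f|
→ t2 |85|06|79|56|1a|56|05|5f|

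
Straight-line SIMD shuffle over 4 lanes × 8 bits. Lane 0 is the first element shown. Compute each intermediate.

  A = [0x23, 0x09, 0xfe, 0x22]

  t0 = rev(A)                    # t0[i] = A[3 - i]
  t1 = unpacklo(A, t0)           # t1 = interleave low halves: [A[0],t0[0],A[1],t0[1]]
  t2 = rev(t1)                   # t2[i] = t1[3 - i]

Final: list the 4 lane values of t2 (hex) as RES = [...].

RES = [0xfe, 0x09, 0x22, 0x23]

t0 = [0x22, 0xfe, 0x09, 0x23]
t1 = [0x23, 0x22, 0x09, 0xfe]
t2 = [0xfe, 0x09, 0x22, 0x23]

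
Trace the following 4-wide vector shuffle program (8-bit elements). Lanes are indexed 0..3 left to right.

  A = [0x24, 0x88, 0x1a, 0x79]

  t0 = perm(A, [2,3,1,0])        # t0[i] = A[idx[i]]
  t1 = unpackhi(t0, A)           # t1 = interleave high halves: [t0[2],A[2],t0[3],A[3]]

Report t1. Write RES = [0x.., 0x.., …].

RES = [ 0x88  0x1a  0x24  0x79 ]

t0 = [0x1a, 0x79, 0x88, 0x24]
t1 = [0x88, 0x1a, 0x24, 0x79]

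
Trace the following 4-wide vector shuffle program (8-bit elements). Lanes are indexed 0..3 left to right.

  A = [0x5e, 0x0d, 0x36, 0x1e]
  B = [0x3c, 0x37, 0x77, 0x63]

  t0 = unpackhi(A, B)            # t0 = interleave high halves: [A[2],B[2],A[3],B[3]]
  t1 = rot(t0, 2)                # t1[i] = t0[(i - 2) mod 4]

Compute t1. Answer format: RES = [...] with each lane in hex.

→ t0 |36|77|1e|63|
→ t1 |1e|63|36|77|

RES = [ 0x1e  0x63  0x36  0x77 ]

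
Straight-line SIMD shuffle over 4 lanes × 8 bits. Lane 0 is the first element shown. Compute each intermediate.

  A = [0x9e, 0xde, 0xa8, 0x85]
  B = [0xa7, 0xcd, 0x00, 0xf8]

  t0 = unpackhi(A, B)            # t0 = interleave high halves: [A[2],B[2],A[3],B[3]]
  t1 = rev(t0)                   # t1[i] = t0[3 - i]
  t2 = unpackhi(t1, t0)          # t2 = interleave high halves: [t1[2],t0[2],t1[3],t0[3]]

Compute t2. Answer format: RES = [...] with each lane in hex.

t0 = [0xa8, 0x00, 0x85, 0xf8]
t1 = [0xf8, 0x85, 0x00, 0xa8]
t2 = [0x00, 0x85, 0xa8, 0xf8]

RES = [0x00, 0x85, 0xa8, 0xf8]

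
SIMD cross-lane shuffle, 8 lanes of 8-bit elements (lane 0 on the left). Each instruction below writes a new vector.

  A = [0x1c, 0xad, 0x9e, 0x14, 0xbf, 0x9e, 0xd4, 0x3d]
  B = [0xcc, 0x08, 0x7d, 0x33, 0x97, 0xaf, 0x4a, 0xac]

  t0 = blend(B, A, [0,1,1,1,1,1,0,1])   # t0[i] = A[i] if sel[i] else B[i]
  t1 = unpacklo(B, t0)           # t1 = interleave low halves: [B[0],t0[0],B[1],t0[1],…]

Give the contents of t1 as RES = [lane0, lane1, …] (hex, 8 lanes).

RES = [ 0xcc  0xcc  0x08  0xad  0x7d  0x9e  0x33  0x14 ]

  t0: cc ad 9e 14 bf 9e 4a 3d
  t1: cc cc 08 ad 7d 9e 33 14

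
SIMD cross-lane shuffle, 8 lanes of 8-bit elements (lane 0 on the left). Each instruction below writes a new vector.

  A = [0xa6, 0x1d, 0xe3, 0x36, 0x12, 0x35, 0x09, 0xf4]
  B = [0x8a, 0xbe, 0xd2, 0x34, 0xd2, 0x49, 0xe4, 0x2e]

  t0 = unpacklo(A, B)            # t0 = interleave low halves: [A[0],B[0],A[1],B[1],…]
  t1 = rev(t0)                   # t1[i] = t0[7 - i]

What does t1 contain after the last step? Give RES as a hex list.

t0 = [0xa6, 0x8a, 0x1d, 0xbe, 0xe3, 0xd2, 0x36, 0x34]
t1 = [0x34, 0x36, 0xd2, 0xe3, 0xbe, 0x1d, 0x8a, 0xa6]

RES = [ 0x34  0x36  0xd2  0xe3  0xbe  0x1d  0x8a  0xa6 ]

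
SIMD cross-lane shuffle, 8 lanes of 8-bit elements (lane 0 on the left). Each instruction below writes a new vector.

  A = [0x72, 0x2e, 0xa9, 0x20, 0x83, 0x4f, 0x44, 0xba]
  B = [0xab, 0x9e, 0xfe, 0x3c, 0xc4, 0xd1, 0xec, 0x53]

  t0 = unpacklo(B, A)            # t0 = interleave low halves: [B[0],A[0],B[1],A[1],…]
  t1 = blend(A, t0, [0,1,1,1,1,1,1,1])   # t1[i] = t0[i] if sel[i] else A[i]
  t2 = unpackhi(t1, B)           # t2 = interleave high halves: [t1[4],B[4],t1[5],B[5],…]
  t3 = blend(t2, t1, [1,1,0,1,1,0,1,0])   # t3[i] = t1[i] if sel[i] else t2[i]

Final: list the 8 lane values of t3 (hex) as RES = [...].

→ t0 |ab|72|9e|2e|fe|a9|3c|20|
→ t1 |72|72|9e|2e|fe|a9|3c|20|
→ t2 |fe|c4|a9|d1|3c|ec|20|53|
→ t3 |72|72|a9|2e|fe|ec|3c|53|

RES = [0x72, 0x72, 0xa9, 0x2e, 0xfe, 0xec, 0x3c, 0x53]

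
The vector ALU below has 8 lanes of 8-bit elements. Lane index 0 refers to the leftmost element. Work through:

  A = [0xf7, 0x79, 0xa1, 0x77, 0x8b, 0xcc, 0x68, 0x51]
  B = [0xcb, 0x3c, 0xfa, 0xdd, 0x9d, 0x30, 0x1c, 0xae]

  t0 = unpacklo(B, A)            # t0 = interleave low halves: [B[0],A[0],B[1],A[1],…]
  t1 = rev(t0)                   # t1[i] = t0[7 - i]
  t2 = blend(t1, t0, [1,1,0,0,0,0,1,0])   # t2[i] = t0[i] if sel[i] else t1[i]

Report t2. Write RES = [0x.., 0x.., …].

  t0: cb f7 3c 79 fa a1 dd 77
  t1: 77 dd a1 fa 79 3c f7 cb
  t2: cb f7 a1 fa 79 3c dd cb

RES = [ 0xcb  0xf7  0xa1  0xfa  0x79  0x3c  0xdd  0xcb ]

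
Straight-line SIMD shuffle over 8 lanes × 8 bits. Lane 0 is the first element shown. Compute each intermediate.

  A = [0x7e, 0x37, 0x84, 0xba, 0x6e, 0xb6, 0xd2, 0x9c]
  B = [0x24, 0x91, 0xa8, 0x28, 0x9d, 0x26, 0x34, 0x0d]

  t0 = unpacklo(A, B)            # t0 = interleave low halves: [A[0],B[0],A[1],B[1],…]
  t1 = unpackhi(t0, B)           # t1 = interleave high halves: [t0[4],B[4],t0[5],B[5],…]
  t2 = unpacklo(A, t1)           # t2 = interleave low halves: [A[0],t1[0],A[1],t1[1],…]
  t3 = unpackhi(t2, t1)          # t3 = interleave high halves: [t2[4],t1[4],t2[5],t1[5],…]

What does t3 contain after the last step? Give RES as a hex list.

RES = [0x84, 0xba, 0xa8, 0x34, 0xba, 0x28, 0x26, 0x0d]

→ t0 |7e|24|37|91|84|a8|ba|28|
→ t1 |84|9d|a8|26|ba|34|28|0d|
→ t2 |7e|84|37|9d|84|a8|ba|26|
→ t3 |84|ba|a8|34|ba|28|26|0d|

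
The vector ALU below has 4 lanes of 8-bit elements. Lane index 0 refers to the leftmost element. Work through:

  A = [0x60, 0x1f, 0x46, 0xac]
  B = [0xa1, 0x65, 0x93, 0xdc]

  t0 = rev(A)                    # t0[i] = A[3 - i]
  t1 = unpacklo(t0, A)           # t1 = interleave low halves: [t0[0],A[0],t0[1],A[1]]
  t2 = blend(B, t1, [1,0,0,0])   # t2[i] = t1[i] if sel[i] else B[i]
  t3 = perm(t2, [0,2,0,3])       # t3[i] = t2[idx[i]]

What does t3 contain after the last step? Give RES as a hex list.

RES = [ 0xac  0x93  0xac  0xdc ]

→ t0 |ac|46|1f|60|
→ t1 |ac|60|46|1f|
→ t2 |ac|65|93|dc|
→ t3 |ac|93|ac|dc|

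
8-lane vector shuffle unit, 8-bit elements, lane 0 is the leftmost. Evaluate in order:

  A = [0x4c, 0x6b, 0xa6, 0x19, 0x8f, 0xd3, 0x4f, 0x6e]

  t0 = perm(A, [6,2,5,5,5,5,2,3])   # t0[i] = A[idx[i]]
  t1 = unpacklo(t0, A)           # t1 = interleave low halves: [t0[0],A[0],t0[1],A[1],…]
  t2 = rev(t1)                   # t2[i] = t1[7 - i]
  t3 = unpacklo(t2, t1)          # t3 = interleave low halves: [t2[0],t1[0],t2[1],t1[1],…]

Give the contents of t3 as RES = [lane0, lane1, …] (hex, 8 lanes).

t0 = [0x4f, 0xa6, 0xd3, 0xd3, 0xd3, 0xd3, 0xa6, 0x19]
t1 = [0x4f, 0x4c, 0xa6, 0x6b, 0xd3, 0xa6, 0xd3, 0x19]
t2 = [0x19, 0xd3, 0xa6, 0xd3, 0x6b, 0xa6, 0x4c, 0x4f]
t3 = [0x19, 0x4f, 0xd3, 0x4c, 0xa6, 0xa6, 0xd3, 0x6b]

RES = [0x19, 0x4f, 0xd3, 0x4c, 0xa6, 0xa6, 0xd3, 0x6b]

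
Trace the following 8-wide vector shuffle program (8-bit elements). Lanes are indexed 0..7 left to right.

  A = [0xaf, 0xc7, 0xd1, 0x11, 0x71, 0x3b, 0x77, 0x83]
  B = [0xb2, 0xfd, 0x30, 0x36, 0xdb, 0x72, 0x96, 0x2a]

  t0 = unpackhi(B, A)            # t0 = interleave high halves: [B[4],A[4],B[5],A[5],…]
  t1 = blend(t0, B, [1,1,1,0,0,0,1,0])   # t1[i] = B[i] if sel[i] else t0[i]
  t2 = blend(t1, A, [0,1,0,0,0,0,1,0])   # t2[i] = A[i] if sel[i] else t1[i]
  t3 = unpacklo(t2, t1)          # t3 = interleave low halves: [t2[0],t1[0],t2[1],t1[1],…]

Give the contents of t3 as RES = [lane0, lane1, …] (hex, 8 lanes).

RES = [0xb2, 0xb2, 0xc7, 0xfd, 0x30, 0x30, 0x3b, 0x3b]

  t0: db 71 72 3b 96 77 2a 83
  t1: b2 fd 30 3b 96 77 96 83
  t2: b2 c7 30 3b 96 77 77 83
  t3: b2 b2 c7 fd 30 30 3b 3b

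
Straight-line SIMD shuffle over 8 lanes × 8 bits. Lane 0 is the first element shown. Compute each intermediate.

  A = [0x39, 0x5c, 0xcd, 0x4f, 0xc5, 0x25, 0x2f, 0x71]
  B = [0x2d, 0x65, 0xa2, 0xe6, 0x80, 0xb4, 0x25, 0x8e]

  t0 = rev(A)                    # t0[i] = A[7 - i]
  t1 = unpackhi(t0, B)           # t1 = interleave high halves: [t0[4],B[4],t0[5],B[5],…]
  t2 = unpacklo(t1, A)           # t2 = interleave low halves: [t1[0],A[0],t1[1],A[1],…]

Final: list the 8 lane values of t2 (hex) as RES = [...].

RES = [ 0x4f  0x39  0x80  0x5c  0xcd  0xcd  0xb4  0x4f ]

→ t0 |71|2f|25|c5|4f|cd|5c|39|
→ t1 |4f|80|cd|b4|5c|25|39|8e|
→ t2 |4f|39|80|5c|cd|cd|b4|4f|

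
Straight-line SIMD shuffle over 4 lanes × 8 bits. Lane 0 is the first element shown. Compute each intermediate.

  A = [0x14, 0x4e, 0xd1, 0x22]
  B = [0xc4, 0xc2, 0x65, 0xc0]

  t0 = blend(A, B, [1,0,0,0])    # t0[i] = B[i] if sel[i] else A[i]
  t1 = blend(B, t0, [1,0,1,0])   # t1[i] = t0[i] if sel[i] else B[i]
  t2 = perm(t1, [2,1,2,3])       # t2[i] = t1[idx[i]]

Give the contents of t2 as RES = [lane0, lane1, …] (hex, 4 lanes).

RES = [0xd1, 0xc2, 0xd1, 0xc0]

  t0: c4 4e d1 22
  t1: c4 c2 d1 c0
  t2: d1 c2 d1 c0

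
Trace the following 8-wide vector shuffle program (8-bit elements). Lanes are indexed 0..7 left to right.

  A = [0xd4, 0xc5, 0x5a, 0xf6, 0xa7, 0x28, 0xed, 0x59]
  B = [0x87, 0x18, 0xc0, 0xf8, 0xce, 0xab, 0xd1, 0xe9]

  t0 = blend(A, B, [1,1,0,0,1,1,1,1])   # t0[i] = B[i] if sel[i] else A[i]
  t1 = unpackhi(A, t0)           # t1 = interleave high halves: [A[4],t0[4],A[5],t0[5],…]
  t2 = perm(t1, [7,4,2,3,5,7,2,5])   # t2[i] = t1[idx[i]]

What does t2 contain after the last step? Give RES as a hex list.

RES = [0xe9, 0xed, 0x28, 0xab, 0xd1, 0xe9, 0x28, 0xd1]

t0 = [0x87, 0x18, 0x5a, 0xf6, 0xce, 0xab, 0xd1, 0xe9]
t1 = [0xa7, 0xce, 0x28, 0xab, 0xed, 0xd1, 0x59, 0xe9]
t2 = [0xe9, 0xed, 0x28, 0xab, 0xd1, 0xe9, 0x28, 0xd1]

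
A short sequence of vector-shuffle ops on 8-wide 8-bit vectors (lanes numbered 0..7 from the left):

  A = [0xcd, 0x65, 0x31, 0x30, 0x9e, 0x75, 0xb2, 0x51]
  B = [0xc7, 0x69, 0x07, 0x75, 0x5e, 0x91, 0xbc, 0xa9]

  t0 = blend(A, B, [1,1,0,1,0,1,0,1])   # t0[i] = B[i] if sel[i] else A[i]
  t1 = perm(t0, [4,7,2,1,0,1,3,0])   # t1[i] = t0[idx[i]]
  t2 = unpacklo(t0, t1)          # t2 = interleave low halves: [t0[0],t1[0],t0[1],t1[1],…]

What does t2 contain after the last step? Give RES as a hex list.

RES = [ 0xc7  0x9e  0x69  0xa9  0x31  0x31  0x75  0x69 ]

→ t0 |c7|69|31|75|9e|91|b2|a9|
→ t1 |9e|a9|31|69|c7|69|75|c7|
→ t2 |c7|9e|69|a9|31|31|75|69|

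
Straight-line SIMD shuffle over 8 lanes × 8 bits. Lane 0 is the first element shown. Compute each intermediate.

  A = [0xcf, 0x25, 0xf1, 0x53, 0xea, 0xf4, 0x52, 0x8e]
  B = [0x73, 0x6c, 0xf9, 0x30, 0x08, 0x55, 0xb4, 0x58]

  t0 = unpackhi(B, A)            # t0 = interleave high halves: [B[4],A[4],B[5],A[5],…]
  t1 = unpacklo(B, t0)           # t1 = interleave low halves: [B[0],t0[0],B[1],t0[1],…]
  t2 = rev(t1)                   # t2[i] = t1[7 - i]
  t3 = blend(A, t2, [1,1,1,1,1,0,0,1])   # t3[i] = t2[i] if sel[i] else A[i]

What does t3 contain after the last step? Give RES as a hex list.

→ t0 |08|ea|55|f4|b4|52|58|8e|
→ t1 |73|08|6c|ea|f9|55|30|f4|
→ t2 |f4|30|55|f9|ea|6c|08|73|
→ t3 |f4|30|55|f9|ea|f4|52|73|

RES = [ 0xf4  0x30  0x55  0xf9  0xea  0xf4  0x52  0x73 ]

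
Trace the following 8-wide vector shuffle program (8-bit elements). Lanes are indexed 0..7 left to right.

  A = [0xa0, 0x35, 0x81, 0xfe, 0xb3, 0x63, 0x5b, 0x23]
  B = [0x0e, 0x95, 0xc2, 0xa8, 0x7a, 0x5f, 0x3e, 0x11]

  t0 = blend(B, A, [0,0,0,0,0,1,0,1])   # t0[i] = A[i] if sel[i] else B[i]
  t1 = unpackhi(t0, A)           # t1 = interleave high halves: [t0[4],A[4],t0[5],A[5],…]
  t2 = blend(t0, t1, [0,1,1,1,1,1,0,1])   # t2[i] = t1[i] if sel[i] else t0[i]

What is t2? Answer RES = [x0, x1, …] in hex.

  t0: 0e 95 c2 a8 7a 63 3e 23
  t1: 7a b3 63 63 3e 5b 23 23
  t2: 0e b3 63 63 3e 5b 3e 23

RES = [ 0x0e  0xb3  0x63  0x63  0x3e  0x5b  0x3e  0x23 ]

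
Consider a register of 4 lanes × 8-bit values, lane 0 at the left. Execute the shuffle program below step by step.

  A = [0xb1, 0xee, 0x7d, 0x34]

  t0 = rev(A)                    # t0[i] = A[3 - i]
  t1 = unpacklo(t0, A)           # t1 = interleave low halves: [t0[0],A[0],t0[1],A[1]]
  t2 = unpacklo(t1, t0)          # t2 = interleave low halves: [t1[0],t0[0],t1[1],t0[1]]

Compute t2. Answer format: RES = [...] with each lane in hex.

→ t0 |34|7d|ee|b1|
→ t1 |34|b1|7d|ee|
→ t2 |34|34|b1|7d|

RES = [0x34, 0x34, 0xb1, 0x7d]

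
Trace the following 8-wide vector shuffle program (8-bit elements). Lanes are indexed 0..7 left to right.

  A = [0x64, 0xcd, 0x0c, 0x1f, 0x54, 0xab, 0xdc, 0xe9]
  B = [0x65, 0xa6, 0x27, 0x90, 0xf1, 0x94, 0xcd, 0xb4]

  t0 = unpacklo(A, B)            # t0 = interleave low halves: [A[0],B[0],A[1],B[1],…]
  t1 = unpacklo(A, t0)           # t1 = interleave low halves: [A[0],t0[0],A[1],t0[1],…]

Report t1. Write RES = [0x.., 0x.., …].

RES = [ 0x64  0x64  0xcd  0x65  0x0c  0xcd  0x1f  0xa6 ]

  t0: 64 65 cd a6 0c 27 1f 90
  t1: 64 64 cd 65 0c cd 1f a6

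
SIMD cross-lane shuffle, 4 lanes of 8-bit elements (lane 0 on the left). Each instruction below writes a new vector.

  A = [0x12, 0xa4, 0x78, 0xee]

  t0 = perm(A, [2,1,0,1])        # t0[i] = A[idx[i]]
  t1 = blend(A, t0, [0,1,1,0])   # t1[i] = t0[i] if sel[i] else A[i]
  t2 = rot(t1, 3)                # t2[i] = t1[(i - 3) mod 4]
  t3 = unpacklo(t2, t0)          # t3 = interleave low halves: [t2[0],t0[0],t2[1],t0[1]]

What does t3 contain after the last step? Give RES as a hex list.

  t0: 78 a4 12 a4
  t1: 12 a4 12 ee
  t2: a4 12 ee 12
  t3: a4 78 12 a4

RES = [0xa4, 0x78, 0x12, 0xa4]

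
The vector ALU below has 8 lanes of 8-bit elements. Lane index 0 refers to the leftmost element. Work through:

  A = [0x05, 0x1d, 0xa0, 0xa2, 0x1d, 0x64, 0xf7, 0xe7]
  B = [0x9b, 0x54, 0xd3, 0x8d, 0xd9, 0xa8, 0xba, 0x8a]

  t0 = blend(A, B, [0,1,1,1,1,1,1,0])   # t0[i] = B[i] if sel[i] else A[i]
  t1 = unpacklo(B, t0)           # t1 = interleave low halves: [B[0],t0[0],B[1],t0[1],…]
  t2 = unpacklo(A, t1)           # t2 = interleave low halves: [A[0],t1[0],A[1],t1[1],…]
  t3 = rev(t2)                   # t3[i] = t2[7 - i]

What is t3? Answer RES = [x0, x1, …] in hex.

  t0: 05 54 d3 8d d9 a8 ba e7
  t1: 9b 05 54 54 d3 d3 8d 8d
  t2: 05 9b 1d 05 a0 54 a2 54
  t3: 54 a2 54 a0 05 1d 9b 05

RES = [ 0x54  0xa2  0x54  0xa0  0x05  0x1d  0x9b  0x05 ]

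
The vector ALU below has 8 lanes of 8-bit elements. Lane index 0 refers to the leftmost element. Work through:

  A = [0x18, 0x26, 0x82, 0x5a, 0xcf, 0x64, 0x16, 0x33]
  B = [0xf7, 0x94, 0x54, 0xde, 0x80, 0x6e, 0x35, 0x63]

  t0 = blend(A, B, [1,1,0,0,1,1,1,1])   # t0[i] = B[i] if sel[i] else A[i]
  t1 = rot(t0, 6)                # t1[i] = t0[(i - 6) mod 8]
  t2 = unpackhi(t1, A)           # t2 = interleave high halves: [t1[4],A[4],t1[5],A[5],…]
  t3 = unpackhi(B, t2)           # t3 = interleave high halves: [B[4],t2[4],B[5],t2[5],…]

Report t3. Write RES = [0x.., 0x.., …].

t0 = [0xf7, 0x94, 0x82, 0x5a, 0x80, 0x6e, 0x35, 0x63]
t1 = [0x82, 0x5a, 0x80, 0x6e, 0x35, 0x63, 0xf7, 0x94]
t2 = [0x35, 0xcf, 0x63, 0x64, 0xf7, 0x16, 0x94, 0x33]
t3 = [0x80, 0xf7, 0x6e, 0x16, 0x35, 0x94, 0x63, 0x33]

RES = [ 0x80  0xf7  0x6e  0x16  0x35  0x94  0x63  0x33 ]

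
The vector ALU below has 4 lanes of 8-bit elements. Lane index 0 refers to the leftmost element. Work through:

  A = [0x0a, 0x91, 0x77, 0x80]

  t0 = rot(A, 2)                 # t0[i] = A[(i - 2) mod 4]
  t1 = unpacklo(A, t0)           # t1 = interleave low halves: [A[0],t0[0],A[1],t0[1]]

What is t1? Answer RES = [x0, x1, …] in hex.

→ t0 |77|80|0a|91|
→ t1 |0a|77|91|80|

RES = [ 0x0a  0x77  0x91  0x80 ]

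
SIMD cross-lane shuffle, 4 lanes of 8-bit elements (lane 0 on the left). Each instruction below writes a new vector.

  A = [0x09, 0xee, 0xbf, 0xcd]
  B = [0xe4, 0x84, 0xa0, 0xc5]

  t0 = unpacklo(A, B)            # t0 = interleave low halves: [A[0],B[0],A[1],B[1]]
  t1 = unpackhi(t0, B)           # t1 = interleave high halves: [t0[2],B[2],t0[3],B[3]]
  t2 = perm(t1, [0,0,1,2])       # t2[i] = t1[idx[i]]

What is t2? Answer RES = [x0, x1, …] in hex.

RES = [ 0xee  0xee  0xa0  0x84 ]

t0 = [0x09, 0xe4, 0xee, 0x84]
t1 = [0xee, 0xa0, 0x84, 0xc5]
t2 = [0xee, 0xee, 0xa0, 0x84]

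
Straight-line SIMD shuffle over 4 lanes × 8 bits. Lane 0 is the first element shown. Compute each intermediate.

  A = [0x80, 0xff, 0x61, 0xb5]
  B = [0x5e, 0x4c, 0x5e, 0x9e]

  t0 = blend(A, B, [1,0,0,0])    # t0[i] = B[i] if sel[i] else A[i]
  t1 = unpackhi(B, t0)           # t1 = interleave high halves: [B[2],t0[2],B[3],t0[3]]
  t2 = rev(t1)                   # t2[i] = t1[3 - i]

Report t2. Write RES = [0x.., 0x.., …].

t0 = [0x5e, 0xff, 0x61, 0xb5]
t1 = [0x5e, 0x61, 0x9e, 0xb5]
t2 = [0xb5, 0x9e, 0x61, 0x5e]

RES = [ 0xb5  0x9e  0x61  0x5e ]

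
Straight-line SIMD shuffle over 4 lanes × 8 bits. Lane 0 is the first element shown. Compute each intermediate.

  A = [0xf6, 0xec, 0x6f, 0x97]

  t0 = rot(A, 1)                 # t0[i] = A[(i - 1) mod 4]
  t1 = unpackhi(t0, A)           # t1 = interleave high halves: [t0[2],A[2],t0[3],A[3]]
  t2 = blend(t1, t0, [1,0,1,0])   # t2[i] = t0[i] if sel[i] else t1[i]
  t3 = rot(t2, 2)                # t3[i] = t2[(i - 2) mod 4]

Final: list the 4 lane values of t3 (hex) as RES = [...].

t0 = [0x97, 0xf6, 0xec, 0x6f]
t1 = [0xec, 0x6f, 0x6f, 0x97]
t2 = [0x97, 0x6f, 0xec, 0x97]
t3 = [0xec, 0x97, 0x97, 0x6f]

RES = [ 0xec  0x97  0x97  0x6f ]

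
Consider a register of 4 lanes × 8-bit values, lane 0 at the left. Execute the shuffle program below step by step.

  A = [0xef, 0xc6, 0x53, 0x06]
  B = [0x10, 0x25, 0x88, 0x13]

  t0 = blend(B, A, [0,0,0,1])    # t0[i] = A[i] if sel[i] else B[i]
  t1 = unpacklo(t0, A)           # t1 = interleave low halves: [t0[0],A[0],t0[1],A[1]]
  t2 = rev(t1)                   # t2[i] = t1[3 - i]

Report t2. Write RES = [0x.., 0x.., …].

RES = [ 0xc6  0x25  0xef  0x10 ]

t0 = [0x10, 0x25, 0x88, 0x06]
t1 = [0x10, 0xef, 0x25, 0xc6]
t2 = [0xc6, 0x25, 0xef, 0x10]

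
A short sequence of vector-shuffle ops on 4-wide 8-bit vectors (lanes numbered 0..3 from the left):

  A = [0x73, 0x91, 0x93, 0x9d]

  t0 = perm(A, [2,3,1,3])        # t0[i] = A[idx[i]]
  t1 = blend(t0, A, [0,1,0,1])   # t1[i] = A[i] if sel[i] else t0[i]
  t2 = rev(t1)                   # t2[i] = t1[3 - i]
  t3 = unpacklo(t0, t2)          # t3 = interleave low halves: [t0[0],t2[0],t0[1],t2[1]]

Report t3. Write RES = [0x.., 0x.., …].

→ t0 |93|9d|91|9d|
→ t1 |93|91|91|9d|
→ t2 |9d|91|91|93|
→ t3 |93|9d|9d|91|

RES = [0x93, 0x9d, 0x9d, 0x91]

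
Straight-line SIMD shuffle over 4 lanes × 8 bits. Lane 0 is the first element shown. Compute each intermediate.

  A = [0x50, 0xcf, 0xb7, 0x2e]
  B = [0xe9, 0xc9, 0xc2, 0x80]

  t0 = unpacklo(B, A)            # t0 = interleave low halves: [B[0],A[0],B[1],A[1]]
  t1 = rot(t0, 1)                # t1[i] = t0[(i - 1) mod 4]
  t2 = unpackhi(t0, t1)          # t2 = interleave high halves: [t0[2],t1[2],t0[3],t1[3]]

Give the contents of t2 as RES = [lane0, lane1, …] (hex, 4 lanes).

  t0: e9 50 c9 cf
  t1: cf e9 50 c9
  t2: c9 50 cf c9

RES = [ 0xc9  0x50  0xcf  0xc9 ]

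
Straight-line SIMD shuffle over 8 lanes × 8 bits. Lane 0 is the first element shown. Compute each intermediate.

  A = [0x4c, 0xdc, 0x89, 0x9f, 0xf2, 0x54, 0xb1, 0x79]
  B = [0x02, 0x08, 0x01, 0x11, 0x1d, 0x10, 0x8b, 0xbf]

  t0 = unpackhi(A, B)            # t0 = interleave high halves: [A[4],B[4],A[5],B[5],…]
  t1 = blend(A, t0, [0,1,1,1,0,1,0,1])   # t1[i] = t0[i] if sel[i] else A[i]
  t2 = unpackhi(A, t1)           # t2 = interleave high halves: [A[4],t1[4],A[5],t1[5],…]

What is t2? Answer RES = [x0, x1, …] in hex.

RES = [ 0xf2  0xf2  0x54  0x8b  0xb1  0xb1  0x79  0xbf ]

  t0: f2 1d 54 10 b1 8b 79 bf
  t1: 4c 1d 54 10 f2 8b b1 bf
  t2: f2 f2 54 8b b1 b1 79 bf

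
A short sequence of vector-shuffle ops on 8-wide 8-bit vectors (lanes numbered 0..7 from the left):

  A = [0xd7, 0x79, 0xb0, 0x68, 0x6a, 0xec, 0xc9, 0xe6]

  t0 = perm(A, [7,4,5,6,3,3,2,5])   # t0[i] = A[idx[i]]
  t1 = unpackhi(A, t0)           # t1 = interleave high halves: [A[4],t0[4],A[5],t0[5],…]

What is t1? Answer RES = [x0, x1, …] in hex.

RES = [0x6a, 0x68, 0xec, 0x68, 0xc9, 0xb0, 0xe6, 0xec]

→ t0 |e6|6a|ec|c9|68|68|b0|ec|
→ t1 |6a|68|ec|68|c9|b0|e6|ec|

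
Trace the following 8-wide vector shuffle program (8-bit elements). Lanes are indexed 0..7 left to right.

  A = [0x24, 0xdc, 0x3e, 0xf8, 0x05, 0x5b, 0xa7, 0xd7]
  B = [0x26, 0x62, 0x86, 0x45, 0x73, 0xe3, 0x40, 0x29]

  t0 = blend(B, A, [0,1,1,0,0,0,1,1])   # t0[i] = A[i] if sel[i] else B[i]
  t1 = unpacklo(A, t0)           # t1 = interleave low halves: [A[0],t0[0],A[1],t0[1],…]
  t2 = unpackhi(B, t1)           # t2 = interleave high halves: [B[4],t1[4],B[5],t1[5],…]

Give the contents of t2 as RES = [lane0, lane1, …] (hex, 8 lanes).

RES = [0x73, 0x3e, 0xe3, 0x3e, 0x40, 0xf8, 0x29, 0x45]

t0 = [0x26, 0xdc, 0x3e, 0x45, 0x73, 0xe3, 0xa7, 0xd7]
t1 = [0x24, 0x26, 0xdc, 0xdc, 0x3e, 0x3e, 0xf8, 0x45]
t2 = [0x73, 0x3e, 0xe3, 0x3e, 0x40, 0xf8, 0x29, 0x45]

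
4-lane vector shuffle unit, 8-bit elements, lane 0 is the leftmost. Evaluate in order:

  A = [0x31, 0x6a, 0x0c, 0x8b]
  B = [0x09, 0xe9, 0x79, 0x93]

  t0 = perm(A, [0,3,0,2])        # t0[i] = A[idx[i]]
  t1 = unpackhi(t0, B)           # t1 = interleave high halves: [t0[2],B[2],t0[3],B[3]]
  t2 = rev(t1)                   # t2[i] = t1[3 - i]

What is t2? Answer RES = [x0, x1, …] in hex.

RES = [ 0x93  0x0c  0x79  0x31 ]

  t0: 31 8b 31 0c
  t1: 31 79 0c 93
  t2: 93 0c 79 31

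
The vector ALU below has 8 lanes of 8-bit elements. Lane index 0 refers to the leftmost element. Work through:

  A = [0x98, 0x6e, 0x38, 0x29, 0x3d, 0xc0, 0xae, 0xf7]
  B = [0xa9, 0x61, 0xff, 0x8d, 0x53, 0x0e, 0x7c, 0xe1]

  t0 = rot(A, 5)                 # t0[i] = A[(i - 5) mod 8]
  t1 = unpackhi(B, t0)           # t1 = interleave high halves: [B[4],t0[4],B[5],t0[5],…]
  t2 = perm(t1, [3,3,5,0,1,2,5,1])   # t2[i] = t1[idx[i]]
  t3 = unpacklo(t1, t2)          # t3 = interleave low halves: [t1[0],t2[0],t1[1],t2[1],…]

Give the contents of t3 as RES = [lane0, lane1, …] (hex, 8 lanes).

  t0: 29 3d c0 ae f7 98 6e 38
  t1: 53 f7 0e 98 7c 6e e1 38
  t2: 98 98 6e 53 f7 0e 6e f7
  t3: 53 98 f7 98 0e 6e 98 53

RES = [ 0x53  0x98  0xf7  0x98  0x0e  0x6e  0x98  0x53 ]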